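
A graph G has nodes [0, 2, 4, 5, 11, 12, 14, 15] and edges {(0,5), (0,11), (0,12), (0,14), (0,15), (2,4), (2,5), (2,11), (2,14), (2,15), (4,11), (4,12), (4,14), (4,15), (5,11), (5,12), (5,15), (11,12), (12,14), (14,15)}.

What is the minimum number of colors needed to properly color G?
χ(G) = 4

Clique number ω(G) = 4 (lower bound: χ ≥ ω).
The clique on [0, 5, 11, 12] has size 4, forcing χ ≥ 4, and the coloring below uses 4 colors, so χ(G) = 4.
A valid 4-coloring: color 1: [0, 2]; color 2: [11, 14]; color 3: [4, 5]; color 4: [12, 15].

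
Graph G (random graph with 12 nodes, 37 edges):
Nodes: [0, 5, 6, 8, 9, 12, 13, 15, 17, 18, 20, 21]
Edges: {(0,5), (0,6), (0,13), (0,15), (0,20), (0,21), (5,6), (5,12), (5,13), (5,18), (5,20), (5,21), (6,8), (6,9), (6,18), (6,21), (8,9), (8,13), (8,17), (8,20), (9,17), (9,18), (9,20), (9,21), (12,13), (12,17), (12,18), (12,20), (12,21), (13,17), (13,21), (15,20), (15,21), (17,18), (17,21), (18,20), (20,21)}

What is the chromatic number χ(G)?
χ(G) = 4

Clique number ω(G) = 4 (lower bound: χ ≥ ω).
The clique on [5, 12, 18, 20] has size 4, forcing χ ≥ 4, and the coloring below uses 4 colors, so χ(G) = 4.
A valid 4-coloring: color 1: [8, 18, 21]; color 2: [6, 13, 20]; color 3: [5, 15, 17]; color 4: [0, 9, 12].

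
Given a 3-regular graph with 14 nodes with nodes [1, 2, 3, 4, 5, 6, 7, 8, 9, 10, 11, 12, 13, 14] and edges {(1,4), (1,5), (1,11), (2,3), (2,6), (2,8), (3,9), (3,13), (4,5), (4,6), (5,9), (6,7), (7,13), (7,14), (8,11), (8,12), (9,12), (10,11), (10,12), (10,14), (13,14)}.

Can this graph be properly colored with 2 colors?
No, G is not 2-colorable

The clique on vertices [1, 4, 5] has size 3 > 2, so it alone needs 3 colors.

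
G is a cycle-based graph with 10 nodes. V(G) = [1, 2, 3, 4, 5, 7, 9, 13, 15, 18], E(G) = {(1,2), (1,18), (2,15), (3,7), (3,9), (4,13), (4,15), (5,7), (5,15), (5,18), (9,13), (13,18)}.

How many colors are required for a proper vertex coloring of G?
χ(G) = 3

Clique number ω(G) = 2 (lower bound: χ ≥ ω).
Odd cycle [7, 3, 9, 13, 4, 15, 5] needs 3 colors (χ ≥ 3).
The coloring below uses 3 colors, so χ(G) = 3.
A valid 3-coloring: color 1: [7, 9, 15, 18]; color 2: [1, 3, 5, 13]; color 3: [2, 4].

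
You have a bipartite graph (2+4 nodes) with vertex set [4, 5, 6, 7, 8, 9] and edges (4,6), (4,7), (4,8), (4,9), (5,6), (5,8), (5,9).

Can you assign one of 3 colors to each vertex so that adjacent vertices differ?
A valid 3-coloring: color 1: [4, 5]; color 2: [6, 7, 8, 9].
(χ(G) = 2 ≤ 3.)

Yes, G is 3-colorable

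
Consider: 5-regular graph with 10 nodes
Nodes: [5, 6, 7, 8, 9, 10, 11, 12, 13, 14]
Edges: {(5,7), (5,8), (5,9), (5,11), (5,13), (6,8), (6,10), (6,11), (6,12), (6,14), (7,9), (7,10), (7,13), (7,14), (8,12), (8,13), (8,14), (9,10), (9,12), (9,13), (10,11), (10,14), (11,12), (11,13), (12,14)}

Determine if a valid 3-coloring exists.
No, G is not 3-colorable

The clique on vertices [5, 7, 9, 13] has size 4 > 3, so it alone needs 4 colors.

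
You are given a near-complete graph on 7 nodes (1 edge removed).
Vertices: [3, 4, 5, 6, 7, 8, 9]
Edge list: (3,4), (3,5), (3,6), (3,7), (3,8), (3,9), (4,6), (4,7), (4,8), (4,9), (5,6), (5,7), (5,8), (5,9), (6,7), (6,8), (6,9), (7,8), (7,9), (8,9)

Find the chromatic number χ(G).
χ(G) = 6

Clique number ω(G) = 6 (lower bound: χ ≥ ω).
The clique on [3, 4, 6, 7, 8, 9] has size 6, forcing χ ≥ 6, and the coloring below uses 6 colors, so χ(G) = 6.
A valid 6-coloring: color 1: [6]; color 2: [9]; color 3: [7]; color 4: [8]; color 5: [3]; color 6: [4, 5].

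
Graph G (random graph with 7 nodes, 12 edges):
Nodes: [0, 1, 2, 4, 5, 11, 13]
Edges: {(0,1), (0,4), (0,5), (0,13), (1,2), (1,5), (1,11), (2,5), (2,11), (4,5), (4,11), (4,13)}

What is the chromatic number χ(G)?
Clique number ω(G) = 3 (lower bound: χ ≥ ω).
The clique on [0, 4, 13] has size 3, forcing χ ≥ 3, and the coloring below uses 3 colors, so χ(G) = 3.
A valid 3-coloring: color 1: [1, 4]; color 2: [0, 2]; color 3: [5, 11, 13].

χ(G) = 3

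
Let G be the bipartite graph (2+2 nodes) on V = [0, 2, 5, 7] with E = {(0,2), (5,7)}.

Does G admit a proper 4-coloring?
Yes, G is 4-colorable

A valid 4-coloring: color 1: [2, 5]; color 2: [0, 7].
(χ(G) = 2 ≤ 4.)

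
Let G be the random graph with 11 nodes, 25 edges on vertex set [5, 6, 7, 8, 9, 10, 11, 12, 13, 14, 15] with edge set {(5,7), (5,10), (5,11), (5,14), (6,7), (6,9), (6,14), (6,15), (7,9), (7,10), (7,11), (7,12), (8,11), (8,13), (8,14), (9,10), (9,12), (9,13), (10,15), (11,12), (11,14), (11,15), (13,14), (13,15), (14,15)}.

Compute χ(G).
χ(G) = 4

Clique number ω(G) = 3 (lower bound: χ ≥ ω).
Odd cycle [11, 12, 9, 10, 5] needs 3 colors (χ ≥ 3).
Vertex 7 is adjacent to every vertex of [5, 9, 10, 11, 12], which already need 3 colors among themselves, so 7 needs a new color (χ ≥ 4).
The coloring below uses 4 colors, so χ(G) = 4.
A valid 4-coloring: color 1: [7, 14]; color 2: [6, 10, 11, 13]; color 3: [5, 8, 9, 15]; color 4: [12].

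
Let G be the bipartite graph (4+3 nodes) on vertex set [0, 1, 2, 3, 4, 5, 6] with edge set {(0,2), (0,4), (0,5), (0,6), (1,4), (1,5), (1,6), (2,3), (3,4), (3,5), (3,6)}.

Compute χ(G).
χ(G) = 2

Clique number ω(G) = 2 (lower bound: χ ≥ ω).
The graph is bipartite (no odd cycle), so 2 colors suffice: χ(G) = 2.
A valid 2-coloring: color 1: [0, 1, 3]; color 2: [2, 4, 5, 6].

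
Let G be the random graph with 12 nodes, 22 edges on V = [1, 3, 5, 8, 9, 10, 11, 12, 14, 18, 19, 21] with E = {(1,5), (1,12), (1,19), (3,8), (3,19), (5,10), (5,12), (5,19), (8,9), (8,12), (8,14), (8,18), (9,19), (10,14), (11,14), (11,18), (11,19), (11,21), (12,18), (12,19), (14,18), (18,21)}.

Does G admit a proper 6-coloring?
A valid 6-coloring: color 1: [10, 18, 19]; color 2: [3, 9, 12, 14, 21]; color 3: [5, 8, 11]; color 4: [1].
(χ(G) = 4 ≤ 6.)

Yes, G is 6-colorable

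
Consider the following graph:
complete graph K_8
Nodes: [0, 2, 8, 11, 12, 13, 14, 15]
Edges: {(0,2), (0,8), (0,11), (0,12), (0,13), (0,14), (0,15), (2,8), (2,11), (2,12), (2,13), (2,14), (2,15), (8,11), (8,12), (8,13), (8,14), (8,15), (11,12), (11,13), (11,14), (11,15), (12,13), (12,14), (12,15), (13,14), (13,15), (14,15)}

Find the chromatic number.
Clique number ω(G) = 8 (lower bound: χ ≥ ω).
The clique on [0, 2, 8, 11, 12, 13, 14, 15] has size 8, forcing χ ≥ 8, and the coloring below uses 8 colors, so χ(G) = 8.
A valid 8-coloring: color 1: [12]; color 2: [11]; color 3: [0]; color 4: [2]; color 5: [13]; color 6: [15]; color 7: [14]; color 8: [8].

χ(G) = 8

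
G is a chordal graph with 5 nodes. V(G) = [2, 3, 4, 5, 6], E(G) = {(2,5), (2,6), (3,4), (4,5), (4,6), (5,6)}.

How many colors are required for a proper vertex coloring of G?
Clique number ω(G) = 3 (lower bound: χ ≥ ω).
The clique on [2, 5, 6] has size 3, forcing χ ≥ 3, and the coloring below uses 3 colors, so χ(G) = 3.
A valid 3-coloring: color 1: [3, 6]; color 2: [2, 4]; color 3: [5].

χ(G) = 3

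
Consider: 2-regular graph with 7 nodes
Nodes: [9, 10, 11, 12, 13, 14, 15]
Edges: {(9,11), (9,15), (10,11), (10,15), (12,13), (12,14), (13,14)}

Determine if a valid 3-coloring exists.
A valid 3-coloring: color 1: [11, 12, 15]; color 2: [9, 10, 13]; color 3: [14].
(χ(G) = 3 ≤ 3.)

Yes, G is 3-colorable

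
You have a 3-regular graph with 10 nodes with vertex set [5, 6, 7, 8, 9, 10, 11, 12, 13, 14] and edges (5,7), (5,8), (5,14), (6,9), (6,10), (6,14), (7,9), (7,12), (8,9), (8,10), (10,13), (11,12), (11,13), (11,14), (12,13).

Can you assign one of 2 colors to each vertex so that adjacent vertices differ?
No, G is not 2-colorable

The clique on vertices [11, 12, 13] has size 3 > 2, so it alone needs 3 colors.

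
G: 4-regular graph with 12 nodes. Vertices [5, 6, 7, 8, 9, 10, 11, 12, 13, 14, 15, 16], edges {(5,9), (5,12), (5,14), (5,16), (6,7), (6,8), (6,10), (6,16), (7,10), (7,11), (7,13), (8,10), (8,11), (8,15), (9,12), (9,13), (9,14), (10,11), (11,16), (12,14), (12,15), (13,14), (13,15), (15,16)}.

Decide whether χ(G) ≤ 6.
Yes, G is 6-colorable

A valid 6-coloring: color 1: [7, 8, 9, 16]; color 2: [6, 11, 12, 13]; color 3: [10, 14, 15]; color 4: [5].
(χ(G) = 4 ≤ 6.)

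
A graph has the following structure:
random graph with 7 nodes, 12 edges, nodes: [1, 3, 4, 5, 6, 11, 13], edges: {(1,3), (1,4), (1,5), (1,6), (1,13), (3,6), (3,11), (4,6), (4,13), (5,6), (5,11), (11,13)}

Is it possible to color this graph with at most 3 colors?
Yes, G is 3-colorable

A valid 3-coloring: color 1: [1, 11]; color 2: [6, 13]; color 3: [3, 4, 5].
(χ(G) = 3 ≤ 3.)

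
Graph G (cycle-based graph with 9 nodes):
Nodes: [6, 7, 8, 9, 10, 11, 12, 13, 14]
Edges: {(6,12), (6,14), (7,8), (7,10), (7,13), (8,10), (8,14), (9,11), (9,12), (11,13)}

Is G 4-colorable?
Yes, G is 4-colorable

A valid 4-coloring: color 1: [7, 11, 12, 14]; color 2: [6, 8, 9, 13]; color 3: [10].
(χ(G) = 3 ≤ 4.)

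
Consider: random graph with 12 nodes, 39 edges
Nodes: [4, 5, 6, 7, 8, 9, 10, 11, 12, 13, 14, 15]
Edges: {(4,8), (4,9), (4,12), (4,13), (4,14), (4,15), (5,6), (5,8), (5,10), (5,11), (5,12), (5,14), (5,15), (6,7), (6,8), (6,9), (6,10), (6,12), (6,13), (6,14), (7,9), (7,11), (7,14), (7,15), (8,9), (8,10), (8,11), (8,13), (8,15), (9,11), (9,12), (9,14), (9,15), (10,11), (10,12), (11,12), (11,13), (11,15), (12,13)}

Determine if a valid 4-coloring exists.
Yes, G is 4-colorable

A valid 4-coloring: color 1: [5, 9, 13]; color 2: [4, 6, 11]; color 3: [7, 8, 12]; color 4: [10, 14, 15].
(χ(G) = 4 ≤ 4.)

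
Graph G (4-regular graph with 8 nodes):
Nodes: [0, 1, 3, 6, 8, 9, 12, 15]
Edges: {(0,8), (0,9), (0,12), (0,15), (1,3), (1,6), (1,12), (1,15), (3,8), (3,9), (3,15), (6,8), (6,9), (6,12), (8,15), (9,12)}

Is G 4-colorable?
A valid 4-coloring: color 1: [12, 15]; color 2: [1, 8, 9]; color 3: [0, 3, 6].
(χ(G) = 3 ≤ 4.)

Yes, G is 4-colorable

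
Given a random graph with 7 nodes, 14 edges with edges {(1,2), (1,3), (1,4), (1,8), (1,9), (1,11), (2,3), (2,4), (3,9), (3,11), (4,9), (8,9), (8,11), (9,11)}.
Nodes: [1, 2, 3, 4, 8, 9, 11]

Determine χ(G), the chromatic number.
Clique number ω(G) = 4 (lower bound: χ ≥ ω).
The clique on [1, 8, 9, 11] has size 4, forcing χ ≥ 4, and the coloring below uses 4 colors, so χ(G) = 4.
A valid 4-coloring: color 1: [1]; color 2: [2, 9]; color 3: [4, 11]; color 4: [3, 8].

χ(G) = 4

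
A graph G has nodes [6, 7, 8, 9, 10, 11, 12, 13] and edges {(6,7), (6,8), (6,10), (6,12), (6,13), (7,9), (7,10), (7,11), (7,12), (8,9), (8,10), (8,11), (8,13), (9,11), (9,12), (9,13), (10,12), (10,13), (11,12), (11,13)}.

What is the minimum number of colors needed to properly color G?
χ(G) = 4

Clique number ω(G) = 4 (lower bound: χ ≥ ω).
The clique on [8, 9, 11, 13] has size 4, forcing χ ≥ 4, and the coloring below uses 4 colors, so χ(G) = 4.
A valid 4-coloring: color 1: [7, 13]; color 2: [9, 10]; color 3: [6, 11]; color 4: [8, 12].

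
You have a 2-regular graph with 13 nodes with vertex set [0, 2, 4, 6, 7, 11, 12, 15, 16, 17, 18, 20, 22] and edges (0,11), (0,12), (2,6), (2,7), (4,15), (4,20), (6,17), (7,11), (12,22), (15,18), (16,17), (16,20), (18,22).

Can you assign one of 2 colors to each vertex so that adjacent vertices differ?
No, G is not 2-colorable

Odd cycle [11, 0, 12, 22, 18, 15, 4, 20, 16, 17, 6, 2, 7] needs 3 colors (χ ≥ 3).
Hence χ(G) ≥ 3 > 2, so no proper 2-coloring exists.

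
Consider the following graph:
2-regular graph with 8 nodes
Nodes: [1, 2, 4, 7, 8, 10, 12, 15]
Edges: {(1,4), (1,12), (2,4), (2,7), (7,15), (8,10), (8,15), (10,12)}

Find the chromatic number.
χ(G) = 2

Clique number ω(G) = 2 (lower bound: χ ≥ ω).
The graph is bipartite (no odd cycle), so 2 colors suffice: χ(G) = 2.
A valid 2-coloring: color 1: [1, 2, 10, 15]; color 2: [4, 7, 8, 12].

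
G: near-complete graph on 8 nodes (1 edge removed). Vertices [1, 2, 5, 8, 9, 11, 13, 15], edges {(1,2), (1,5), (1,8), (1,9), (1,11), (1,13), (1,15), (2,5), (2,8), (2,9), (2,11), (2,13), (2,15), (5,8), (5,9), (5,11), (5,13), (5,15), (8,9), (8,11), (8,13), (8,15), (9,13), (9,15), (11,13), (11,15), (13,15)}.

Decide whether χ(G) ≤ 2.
The clique on vertices [1, 2, 5, 8, 9, 13, 15] has size 7 > 2, so it alone needs 7 colors.

No, G is not 2-colorable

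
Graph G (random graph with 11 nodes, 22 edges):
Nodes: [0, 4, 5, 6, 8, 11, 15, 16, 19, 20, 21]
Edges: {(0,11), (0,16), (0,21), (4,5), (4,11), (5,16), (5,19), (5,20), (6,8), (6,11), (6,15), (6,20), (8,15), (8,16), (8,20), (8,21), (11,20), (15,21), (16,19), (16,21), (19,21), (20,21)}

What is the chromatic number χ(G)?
χ(G) = 4

Clique number ω(G) = 3 (lower bound: χ ≥ ω).
Suppose a proper 3-coloring c exists. The clique [0, 16, 21] takes 3 distinct colors; by symmetry let c(0) = 1, c(16) = 2, c(21) = 3.
- Vertex 8: neighbors [16, 21] already have colors [2, 3] ⇒ c(8) = 1.
- Vertex 20: neighbors [8, 21] already have colors [1, 3] ⇒ c(20) = 2.
- Vertex 6: neighbors [8, 20] already have colors [1, 2] ⇒ c(6) = 3.
- Vertex 11: neighbors [0, 20, 6] already have colors [1, 2, 3] — all 3 colors blocked. Contradiction.
The forced assignments end in a contradiction, so G has no proper 3-coloring (χ ≥ 4).
The coloring below uses 4 colors, so χ(G) = 4.
A valid 4-coloring: color 1: [5, 6, 21]; color 2: [4, 15, 16, 20]; color 3: [8, 11, 19]; color 4: [0].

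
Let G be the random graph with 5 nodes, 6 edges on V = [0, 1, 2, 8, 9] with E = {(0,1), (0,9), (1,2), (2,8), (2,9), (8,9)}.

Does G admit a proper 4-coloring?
Yes, G is 4-colorable

A valid 4-coloring: color 1: [0, 2]; color 2: [1, 9]; color 3: [8].
(χ(G) = 3 ≤ 4.)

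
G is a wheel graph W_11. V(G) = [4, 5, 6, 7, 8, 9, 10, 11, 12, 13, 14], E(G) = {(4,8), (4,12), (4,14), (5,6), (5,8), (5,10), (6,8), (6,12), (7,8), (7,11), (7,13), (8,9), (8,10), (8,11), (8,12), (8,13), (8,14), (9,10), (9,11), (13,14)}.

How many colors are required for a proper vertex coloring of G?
χ(G) = 3

Clique number ω(G) = 3 (lower bound: χ ≥ ω).
The clique on [4, 8, 12] has size 3, forcing χ ≥ 3, and the coloring below uses 3 colors, so χ(G) = 3.
A valid 3-coloring: color 1: [8]; color 2: [5, 7, 9, 12, 14]; color 3: [4, 6, 10, 11, 13].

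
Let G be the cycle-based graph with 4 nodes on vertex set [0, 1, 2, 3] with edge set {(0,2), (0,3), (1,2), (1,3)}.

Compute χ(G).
Clique number ω(G) = 2 (lower bound: χ ≥ ω).
The graph is bipartite (no odd cycle), so 2 colors suffice: χ(G) = 2.
A valid 2-coloring: color 1: [2, 3]; color 2: [0, 1].

χ(G) = 2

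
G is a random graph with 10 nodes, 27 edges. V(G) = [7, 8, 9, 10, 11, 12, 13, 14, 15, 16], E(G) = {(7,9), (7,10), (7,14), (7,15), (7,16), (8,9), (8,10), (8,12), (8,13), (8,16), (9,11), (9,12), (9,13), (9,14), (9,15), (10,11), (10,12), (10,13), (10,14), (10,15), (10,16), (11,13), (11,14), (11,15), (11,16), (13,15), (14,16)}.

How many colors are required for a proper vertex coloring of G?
χ(G) = 4

Clique number ω(G) = 4 (lower bound: χ ≥ ω).
The clique on [9, 11, 13, 15] has size 4, forcing χ ≥ 4, and the coloring below uses 4 colors, so χ(G) = 4.
A valid 4-coloring: color 1: [9, 10]; color 2: [7, 8, 11]; color 3: [12, 13, 16]; color 4: [14, 15].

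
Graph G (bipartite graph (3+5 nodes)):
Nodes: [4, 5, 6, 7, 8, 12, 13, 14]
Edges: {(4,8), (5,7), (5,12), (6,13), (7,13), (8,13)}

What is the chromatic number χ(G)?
χ(G) = 2

Clique number ω(G) = 2 (lower bound: χ ≥ ω).
The graph is bipartite (no odd cycle), so 2 colors suffice: χ(G) = 2.
A valid 2-coloring: color 1: [4, 5, 13, 14]; color 2: [6, 7, 8, 12].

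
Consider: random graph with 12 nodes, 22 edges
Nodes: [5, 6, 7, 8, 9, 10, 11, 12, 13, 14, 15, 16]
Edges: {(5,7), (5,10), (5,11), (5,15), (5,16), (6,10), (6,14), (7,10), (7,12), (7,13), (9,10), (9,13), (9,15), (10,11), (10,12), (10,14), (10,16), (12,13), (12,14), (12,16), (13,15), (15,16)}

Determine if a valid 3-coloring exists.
Suppose a proper 3-coloring c exists. The clique [5, 7, 10] takes 3 distinct colors; by symmetry let c(5) = 1, c(7) = 2, c(10) = 3.
- Vertex 12: neighbors [7, 10] already have colors [2, 3] ⇒ c(12) = 1.
- Vertex 13: neighbors [12, 7] already have colors [1, 2] ⇒ c(13) = 3.
- Vertex 15: neighbors [5, 13] already have colors [1, 3] ⇒ c(15) = 2.
- Vertex 16: neighbors [5, 15, 10] already have colors [1, 2, 3] — all 3 colors blocked. Contradiction.
The forced assignments end in a contradiction, so G has no proper 3-coloring (χ ≥ 4).

No, G is not 3-colorable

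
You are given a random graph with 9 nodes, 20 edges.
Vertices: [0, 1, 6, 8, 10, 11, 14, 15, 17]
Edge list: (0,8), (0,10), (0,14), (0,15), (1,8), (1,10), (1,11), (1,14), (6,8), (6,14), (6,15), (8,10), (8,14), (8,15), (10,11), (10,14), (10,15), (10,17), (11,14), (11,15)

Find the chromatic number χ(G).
Clique number ω(G) = 4 (lower bound: χ ≥ ω).
The clique on [0, 8, 10, 14] has size 4, forcing χ ≥ 4, and the coloring below uses 4 colors, so χ(G) = 4.
A valid 4-coloring: color 1: [6, 10]; color 2: [14, 15, 17]; color 3: [8, 11]; color 4: [0, 1].

χ(G) = 4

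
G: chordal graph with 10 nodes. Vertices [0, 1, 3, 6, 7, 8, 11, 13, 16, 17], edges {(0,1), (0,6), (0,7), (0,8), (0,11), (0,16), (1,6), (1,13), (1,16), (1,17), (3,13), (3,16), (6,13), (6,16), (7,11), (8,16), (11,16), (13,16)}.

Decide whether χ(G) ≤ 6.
Yes, G is 6-colorable

A valid 6-coloring: color 1: [7, 16, 17]; color 2: [0, 13]; color 3: [1, 3, 8, 11]; color 4: [6].
(χ(G) = 4 ≤ 6.)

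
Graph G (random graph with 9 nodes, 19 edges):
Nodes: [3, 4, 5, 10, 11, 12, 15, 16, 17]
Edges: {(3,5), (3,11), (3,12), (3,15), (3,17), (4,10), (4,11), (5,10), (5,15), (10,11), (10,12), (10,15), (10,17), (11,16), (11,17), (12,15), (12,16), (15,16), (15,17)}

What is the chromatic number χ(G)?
Clique number ω(G) = 3 (lower bound: χ ≥ ω).
The clique on [12, 15, 16] has size 3, forcing χ ≥ 3, and the coloring below uses 3 colors, so χ(G) = 3.
A valid 3-coloring: color 1: [3, 10, 16]; color 2: [11, 15]; color 3: [4, 5, 12, 17].

χ(G) = 3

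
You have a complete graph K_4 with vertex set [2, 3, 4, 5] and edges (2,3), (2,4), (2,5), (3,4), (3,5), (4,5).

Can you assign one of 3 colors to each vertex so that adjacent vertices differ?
The clique on vertices [2, 3, 4, 5] has size 4 > 3, so it alone needs 4 colors.

No, G is not 3-colorable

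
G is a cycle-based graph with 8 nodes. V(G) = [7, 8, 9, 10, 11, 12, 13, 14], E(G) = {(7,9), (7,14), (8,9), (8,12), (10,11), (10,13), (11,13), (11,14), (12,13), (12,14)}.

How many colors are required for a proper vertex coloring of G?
Clique number ω(G) = 3 (lower bound: χ ≥ ω).
The clique on [10, 11, 13] has size 3, forcing χ ≥ 3, and the coloring below uses 3 colors, so χ(G) = 3.
A valid 3-coloring: color 1: [7, 11, 12]; color 2: [8, 13, 14]; color 3: [9, 10].

χ(G) = 3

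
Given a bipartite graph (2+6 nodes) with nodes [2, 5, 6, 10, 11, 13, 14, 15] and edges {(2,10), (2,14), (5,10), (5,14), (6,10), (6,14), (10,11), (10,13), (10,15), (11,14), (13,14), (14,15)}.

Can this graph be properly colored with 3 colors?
A valid 3-coloring: color 1: [10, 14]; color 2: [2, 5, 6, 11, 13, 15].
(χ(G) = 2 ≤ 3.)

Yes, G is 3-colorable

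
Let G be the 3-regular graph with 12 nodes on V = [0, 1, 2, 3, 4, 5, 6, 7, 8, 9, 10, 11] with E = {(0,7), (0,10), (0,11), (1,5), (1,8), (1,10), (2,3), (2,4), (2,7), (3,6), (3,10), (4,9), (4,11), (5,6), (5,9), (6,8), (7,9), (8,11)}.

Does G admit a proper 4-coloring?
Yes, G is 4-colorable

A valid 4-coloring: color 1: [4, 6, 7, 10]; color 2: [0, 3, 5, 8]; color 3: [1, 2, 9, 11].
(χ(G) = 3 ≤ 4.)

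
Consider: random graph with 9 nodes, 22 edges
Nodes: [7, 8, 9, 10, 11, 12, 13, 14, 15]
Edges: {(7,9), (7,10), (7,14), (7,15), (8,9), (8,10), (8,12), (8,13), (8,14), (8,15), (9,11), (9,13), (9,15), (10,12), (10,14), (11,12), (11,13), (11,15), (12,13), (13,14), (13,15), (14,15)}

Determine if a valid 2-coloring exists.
The clique on vertices [8, 9, 13, 15] has size 4 > 2, so it alone needs 4 colors.

No, G is not 2-colorable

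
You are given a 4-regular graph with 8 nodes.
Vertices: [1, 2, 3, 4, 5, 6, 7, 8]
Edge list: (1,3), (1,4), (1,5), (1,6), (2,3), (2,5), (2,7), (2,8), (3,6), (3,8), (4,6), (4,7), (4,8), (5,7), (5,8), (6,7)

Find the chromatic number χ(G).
Clique number ω(G) = 3 (lower bound: χ ≥ ω).
The clique on [2, 3, 8] has size 3, forcing χ ≥ 3, and the coloring below uses 3 colors, so χ(G) = 3.
A valid 3-coloring: color 1: [3, 4, 5]; color 2: [1, 7, 8]; color 3: [2, 6].

χ(G) = 3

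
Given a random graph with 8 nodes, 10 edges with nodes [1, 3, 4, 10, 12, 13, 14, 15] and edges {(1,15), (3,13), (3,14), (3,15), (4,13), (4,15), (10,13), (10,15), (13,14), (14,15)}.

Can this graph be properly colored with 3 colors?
A valid 3-coloring: color 1: [12, 13, 15]; color 2: [1, 3, 4, 10]; color 3: [14].
(χ(G) = 3 ≤ 3.)

Yes, G is 3-colorable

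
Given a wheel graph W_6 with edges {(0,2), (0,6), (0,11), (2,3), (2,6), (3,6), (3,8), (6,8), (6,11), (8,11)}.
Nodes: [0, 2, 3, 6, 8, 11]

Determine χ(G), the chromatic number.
χ(G) = 4

Clique number ω(G) = 3 (lower bound: χ ≥ ω).
Odd cycle [3, 8, 11, 0, 2] needs 3 colors (χ ≥ 3).
Vertex 6 is adjacent to every vertex of [0, 2, 3, 8, 11], which already need 3 colors among themselves, so 6 needs a new color (χ ≥ 4).
The coloring below uses 4 colors, so χ(G) = 4.
A valid 4-coloring: color 1: [6]; color 2: [0, 3]; color 3: [2, 8]; color 4: [11].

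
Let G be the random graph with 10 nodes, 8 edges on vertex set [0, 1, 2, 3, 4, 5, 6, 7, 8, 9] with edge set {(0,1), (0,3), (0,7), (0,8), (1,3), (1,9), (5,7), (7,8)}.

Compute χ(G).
χ(G) = 3

Clique number ω(G) = 3 (lower bound: χ ≥ ω).
The clique on [0, 7, 8] has size 3, forcing χ ≥ 3, and the coloring below uses 3 colors, so χ(G) = 3.
A valid 3-coloring: color 1: [0, 2, 4, 5, 6, 9]; color 2: [1, 7]; color 3: [3, 8].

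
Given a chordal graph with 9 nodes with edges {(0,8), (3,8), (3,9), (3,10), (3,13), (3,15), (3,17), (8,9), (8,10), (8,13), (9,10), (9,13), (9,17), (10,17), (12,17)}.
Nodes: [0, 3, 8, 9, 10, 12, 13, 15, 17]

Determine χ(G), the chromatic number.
χ(G) = 4

Clique number ω(G) = 4 (lower bound: χ ≥ ω).
The clique on [3, 8, 9, 10] has size 4, forcing χ ≥ 4, and the coloring below uses 4 colors, so χ(G) = 4.
A valid 4-coloring: color 1: [0, 3, 12]; color 2: [9, 15]; color 3: [8, 17]; color 4: [10, 13].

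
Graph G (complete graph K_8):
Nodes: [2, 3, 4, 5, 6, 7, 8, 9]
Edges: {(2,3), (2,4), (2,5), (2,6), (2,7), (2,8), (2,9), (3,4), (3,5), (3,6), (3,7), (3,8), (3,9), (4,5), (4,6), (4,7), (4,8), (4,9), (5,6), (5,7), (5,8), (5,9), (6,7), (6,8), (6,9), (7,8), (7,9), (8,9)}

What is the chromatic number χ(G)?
Clique number ω(G) = 8 (lower bound: χ ≥ ω).
The clique on [2, 3, 4, 5, 6, 7, 8, 9] has size 8, forcing χ ≥ 8, and the coloring below uses 8 colors, so χ(G) = 8.
A valid 8-coloring: color 1: [8]; color 2: [9]; color 3: [3]; color 4: [4]; color 5: [7]; color 6: [6]; color 7: [5]; color 8: [2].

χ(G) = 8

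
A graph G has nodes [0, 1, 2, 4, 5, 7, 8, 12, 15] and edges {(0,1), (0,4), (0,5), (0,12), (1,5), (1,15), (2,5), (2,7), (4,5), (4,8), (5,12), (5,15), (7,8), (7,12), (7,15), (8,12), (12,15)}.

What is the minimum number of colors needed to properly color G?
Clique number ω(G) = 3 (lower bound: χ ≥ ω).
The clique on [7, 8, 12] has size 3, forcing χ ≥ 3, and the coloring below uses 3 colors, so χ(G) = 3.
A valid 3-coloring: color 1: [5, 7]; color 2: [1, 2, 4, 12]; color 3: [0, 8, 15].

χ(G) = 3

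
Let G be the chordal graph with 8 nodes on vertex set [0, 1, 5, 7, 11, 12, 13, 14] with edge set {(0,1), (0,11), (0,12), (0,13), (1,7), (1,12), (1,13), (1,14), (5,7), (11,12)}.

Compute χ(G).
Clique number ω(G) = 3 (lower bound: χ ≥ ω).
The clique on [0, 1, 12] has size 3, forcing χ ≥ 3, and the coloring below uses 3 colors, so χ(G) = 3.
A valid 3-coloring: color 1: [1, 5, 11]; color 2: [0, 7, 14]; color 3: [12, 13].

χ(G) = 3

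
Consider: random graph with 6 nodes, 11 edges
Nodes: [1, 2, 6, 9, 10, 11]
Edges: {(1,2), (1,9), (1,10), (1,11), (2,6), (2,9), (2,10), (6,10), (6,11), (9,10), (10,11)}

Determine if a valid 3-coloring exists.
The clique on vertices [1, 2, 9, 10] has size 4 > 3, so it alone needs 4 colors.

No, G is not 3-colorable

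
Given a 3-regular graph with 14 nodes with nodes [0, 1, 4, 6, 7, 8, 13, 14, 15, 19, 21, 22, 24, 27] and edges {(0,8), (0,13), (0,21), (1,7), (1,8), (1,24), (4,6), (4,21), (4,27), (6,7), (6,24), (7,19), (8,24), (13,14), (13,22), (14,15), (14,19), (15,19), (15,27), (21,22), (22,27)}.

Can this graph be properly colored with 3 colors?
A valid 3-coloring: color 1: [0, 4, 7, 14, 22, 24]; color 2: [6, 8, 13, 19, 21, 27]; color 3: [1, 15].
(χ(G) = 3 ≤ 3.)

Yes, G is 3-colorable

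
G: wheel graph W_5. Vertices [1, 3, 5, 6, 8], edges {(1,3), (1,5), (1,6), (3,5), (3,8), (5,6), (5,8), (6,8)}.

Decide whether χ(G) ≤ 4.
A valid 4-coloring: color 1: [5]; color 2: [1, 8]; color 3: [3, 6].
(χ(G) = 3 ≤ 4.)

Yes, G is 4-colorable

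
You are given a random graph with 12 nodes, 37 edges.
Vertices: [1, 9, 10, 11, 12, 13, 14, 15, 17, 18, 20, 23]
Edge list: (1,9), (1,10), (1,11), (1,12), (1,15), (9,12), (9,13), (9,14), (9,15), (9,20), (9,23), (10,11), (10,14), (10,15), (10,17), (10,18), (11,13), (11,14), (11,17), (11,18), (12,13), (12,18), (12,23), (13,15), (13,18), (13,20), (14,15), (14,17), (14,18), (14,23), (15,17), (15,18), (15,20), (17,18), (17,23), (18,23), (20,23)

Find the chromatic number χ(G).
Clique number ω(G) = 5 (lower bound: χ ≥ ω).
The clique on [10, 11, 14, 17, 18] has size 5, forcing χ ≥ 5, and the coloring below uses 5 colors, so χ(G) = 5.
A valid 5-coloring: color 1: [11, 15, 23]; color 2: [9, 18]; color 3: [1, 13, 14]; color 4: [12, 17, 20]; color 5: [10].

χ(G) = 5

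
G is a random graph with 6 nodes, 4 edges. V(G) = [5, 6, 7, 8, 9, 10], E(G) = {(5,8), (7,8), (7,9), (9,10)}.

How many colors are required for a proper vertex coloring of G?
χ(G) = 2

Clique number ω(G) = 2 (lower bound: χ ≥ ω).
The graph is bipartite (no odd cycle), so 2 colors suffice: χ(G) = 2.
A valid 2-coloring: color 1: [6, 8, 9]; color 2: [5, 7, 10].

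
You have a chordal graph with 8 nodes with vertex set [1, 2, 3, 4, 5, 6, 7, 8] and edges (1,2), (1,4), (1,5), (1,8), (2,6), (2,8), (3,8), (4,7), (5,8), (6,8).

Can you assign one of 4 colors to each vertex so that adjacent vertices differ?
A valid 4-coloring: color 1: [4, 8]; color 2: [1, 3, 6, 7]; color 3: [2, 5].
(χ(G) = 3 ≤ 4.)

Yes, G is 4-colorable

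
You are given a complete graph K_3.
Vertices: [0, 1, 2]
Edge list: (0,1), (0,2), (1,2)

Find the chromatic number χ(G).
χ(G) = 3

Clique number ω(G) = 3 (lower bound: χ ≥ ω).
The clique on [0, 1, 2] has size 3, forcing χ ≥ 3, and the coloring below uses 3 colors, so χ(G) = 3.
A valid 3-coloring: color 1: [2]; color 2: [0]; color 3: [1].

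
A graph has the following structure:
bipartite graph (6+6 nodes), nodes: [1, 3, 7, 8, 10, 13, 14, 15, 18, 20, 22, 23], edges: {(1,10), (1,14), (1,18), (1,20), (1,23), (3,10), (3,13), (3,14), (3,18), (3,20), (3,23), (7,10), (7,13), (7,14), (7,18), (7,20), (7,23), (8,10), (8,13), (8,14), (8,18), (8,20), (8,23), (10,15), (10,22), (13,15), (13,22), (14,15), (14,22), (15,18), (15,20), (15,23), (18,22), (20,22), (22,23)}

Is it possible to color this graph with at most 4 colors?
A valid 4-coloring: color 1: [1, 3, 7, 8, 15, 22]; color 2: [10, 13, 14, 18, 20, 23].
(χ(G) = 2 ≤ 4.)

Yes, G is 4-colorable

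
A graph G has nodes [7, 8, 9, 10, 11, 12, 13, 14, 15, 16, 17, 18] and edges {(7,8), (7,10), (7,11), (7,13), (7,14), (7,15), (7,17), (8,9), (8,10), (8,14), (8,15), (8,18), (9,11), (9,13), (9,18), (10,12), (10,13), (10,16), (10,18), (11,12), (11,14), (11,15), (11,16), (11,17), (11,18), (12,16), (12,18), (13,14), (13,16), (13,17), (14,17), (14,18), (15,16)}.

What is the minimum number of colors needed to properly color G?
Clique number ω(G) = 4 (lower bound: χ ≥ ω).
The clique on [7, 11, 14, 17] has size 4, forcing χ ≥ 4, and the coloring below uses 4 colors, so χ(G) = 4.
A valid 4-coloring: color 1: [8, 11, 13]; color 2: [7, 16, 18]; color 3: [9, 10, 14, 15]; color 4: [12, 17].

χ(G) = 4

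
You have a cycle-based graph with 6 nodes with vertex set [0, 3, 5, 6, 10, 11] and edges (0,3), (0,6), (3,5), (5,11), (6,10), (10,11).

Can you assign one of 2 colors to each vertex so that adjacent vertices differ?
A valid 2-coloring: color 1: [3, 6, 11]; color 2: [0, 5, 10].
(χ(G) = 2 ≤ 2.)

Yes, G is 2-colorable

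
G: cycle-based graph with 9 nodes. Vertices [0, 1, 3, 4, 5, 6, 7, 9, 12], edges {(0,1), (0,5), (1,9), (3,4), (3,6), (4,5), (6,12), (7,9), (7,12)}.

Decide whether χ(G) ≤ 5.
Yes, G is 5-colorable

A valid 5-coloring: color 1: [1, 5, 6, 7]; color 2: [0, 4, 9, 12]; color 3: [3].
(χ(G) = 3 ≤ 5.)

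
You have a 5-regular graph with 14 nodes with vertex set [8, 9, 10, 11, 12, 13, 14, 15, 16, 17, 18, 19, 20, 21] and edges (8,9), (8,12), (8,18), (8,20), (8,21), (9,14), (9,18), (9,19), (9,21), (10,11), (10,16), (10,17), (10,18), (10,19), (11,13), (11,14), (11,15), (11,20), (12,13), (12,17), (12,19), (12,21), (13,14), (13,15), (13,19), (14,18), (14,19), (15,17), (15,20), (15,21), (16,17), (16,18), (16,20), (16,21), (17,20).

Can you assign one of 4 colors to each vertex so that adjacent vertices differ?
A valid 4-coloring: color 1: [8, 14, 15, 16]; color 2: [9, 10, 12, 20]; color 3: [13, 17, 18, 21]; color 4: [11, 19].
(χ(G) = 4 ≤ 4.)

Yes, G is 4-colorable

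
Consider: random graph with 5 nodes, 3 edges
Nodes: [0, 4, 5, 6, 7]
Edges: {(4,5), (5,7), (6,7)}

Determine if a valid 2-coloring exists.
A valid 2-coloring: color 1: [0, 4, 7]; color 2: [5, 6].
(χ(G) = 2 ≤ 2.)

Yes, G is 2-colorable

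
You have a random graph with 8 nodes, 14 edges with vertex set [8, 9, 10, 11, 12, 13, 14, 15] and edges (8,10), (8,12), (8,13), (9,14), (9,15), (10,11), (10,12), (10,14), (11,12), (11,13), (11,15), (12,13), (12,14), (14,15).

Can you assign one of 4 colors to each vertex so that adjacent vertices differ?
Yes, G is 4-colorable

A valid 4-coloring: color 1: [9, 12]; color 2: [8, 11, 14]; color 3: [10, 13, 15].
(χ(G) = 3 ≤ 4.)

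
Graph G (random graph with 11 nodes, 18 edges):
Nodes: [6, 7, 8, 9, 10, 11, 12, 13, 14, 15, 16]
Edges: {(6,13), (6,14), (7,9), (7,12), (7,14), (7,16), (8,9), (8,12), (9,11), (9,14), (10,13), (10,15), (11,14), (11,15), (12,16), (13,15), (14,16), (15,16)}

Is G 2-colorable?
No, G is not 2-colorable

The clique on vertices [10, 13, 15] has size 3 > 2, so it alone needs 3 colors.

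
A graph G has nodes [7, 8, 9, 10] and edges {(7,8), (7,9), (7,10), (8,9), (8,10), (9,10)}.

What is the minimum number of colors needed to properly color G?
χ(G) = 4

Clique number ω(G) = 4 (lower bound: χ ≥ ω).
The clique on [7, 8, 9, 10] has size 4, forcing χ ≥ 4, and the coloring below uses 4 colors, so χ(G) = 4.
A valid 4-coloring: color 1: [9]; color 2: [8]; color 3: [7]; color 4: [10].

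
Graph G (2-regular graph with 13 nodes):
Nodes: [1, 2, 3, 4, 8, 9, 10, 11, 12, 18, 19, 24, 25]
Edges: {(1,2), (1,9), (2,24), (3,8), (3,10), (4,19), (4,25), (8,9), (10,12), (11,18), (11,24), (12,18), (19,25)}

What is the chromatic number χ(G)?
Clique number ω(G) = 3 (lower bound: χ ≥ ω).
The clique on [4, 19, 25] has size 3, forcing χ ≥ 3, and the coloring below uses 3 colors, so χ(G) = 3.
A valid 3-coloring: color 1: [1, 8, 10, 18, 19, 24]; color 2: [2, 3, 4, 9, 11, 12]; color 3: [25].

χ(G) = 3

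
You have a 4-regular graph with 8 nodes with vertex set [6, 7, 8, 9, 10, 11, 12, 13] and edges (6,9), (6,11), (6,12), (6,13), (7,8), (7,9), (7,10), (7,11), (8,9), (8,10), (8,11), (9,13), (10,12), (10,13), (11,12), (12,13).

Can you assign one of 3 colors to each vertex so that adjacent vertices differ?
No, G is not 3-colorable

Suppose a proper 3-coloring c exists. The clique [6, 9, 13] takes 3 distinct colors; by symmetry let c(6) = 1, c(9) = 2, c(13) = 3.
- Vertex 12: neighbors [6, 13] already have colors [1, 3] ⇒ c(12) = 2.
- Vertex 10: neighbors [12, 13] already have colors [2, 3] ⇒ c(10) = 1.
- Vertex 7: neighbors [10, 9] already have colors [1, 2] ⇒ c(7) = 3.
- Vertex 8: neighbors [10, 9, 7] already have colors [1, 2, 3] — all 3 colors blocked. Contradiction.
The forced assignments end in a contradiction, so G has no proper 3-coloring (χ ≥ 4).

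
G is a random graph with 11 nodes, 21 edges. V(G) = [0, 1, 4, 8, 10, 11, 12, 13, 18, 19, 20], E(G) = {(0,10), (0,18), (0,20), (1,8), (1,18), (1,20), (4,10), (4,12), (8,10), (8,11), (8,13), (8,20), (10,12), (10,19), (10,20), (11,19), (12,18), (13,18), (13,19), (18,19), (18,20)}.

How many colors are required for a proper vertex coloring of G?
χ(G) = 4

Clique number ω(G) = 3 (lower bound: χ ≥ ω).
Odd cycle [1, 8, 10, 0, 18] needs 3 colors (χ ≥ 3).
Vertex 20 is adjacent to every vertex of [0, 1, 8, 10, 18], which already need 3 colors among themselves, so 20 needs a new color (χ ≥ 4).
The coloring below uses 4 colors, so χ(G) = 4.
A valid 4-coloring: color 1: [10, 11, 18]; color 2: [12, 13, 20]; color 3: [0, 4, 8, 19]; color 4: [1].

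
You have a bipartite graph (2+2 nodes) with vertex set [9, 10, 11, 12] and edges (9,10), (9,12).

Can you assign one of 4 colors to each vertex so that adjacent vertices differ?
Yes, G is 4-colorable

A valid 4-coloring: color 1: [9, 11]; color 2: [10, 12].
(χ(G) = 2 ≤ 4.)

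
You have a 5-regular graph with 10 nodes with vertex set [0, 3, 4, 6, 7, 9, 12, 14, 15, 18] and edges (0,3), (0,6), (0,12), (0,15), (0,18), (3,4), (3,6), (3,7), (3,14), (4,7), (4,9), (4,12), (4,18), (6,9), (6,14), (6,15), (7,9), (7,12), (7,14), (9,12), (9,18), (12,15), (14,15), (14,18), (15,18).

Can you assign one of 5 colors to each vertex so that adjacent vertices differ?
A valid 5-coloring: color 1: [6, 7, 18]; color 2: [3, 9, 15]; color 3: [12, 14]; color 4: [0, 4].
(χ(G) = 4 ≤ 5.)

Yes, G is 5-colorable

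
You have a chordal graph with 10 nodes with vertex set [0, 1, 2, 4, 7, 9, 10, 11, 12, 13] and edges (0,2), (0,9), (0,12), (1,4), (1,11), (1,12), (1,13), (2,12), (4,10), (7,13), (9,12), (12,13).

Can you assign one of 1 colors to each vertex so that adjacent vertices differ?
The clique on vertices [0, 9, 12] has size 3 > 1, so it alone needs 3 colors.

No, G is not 1-colorable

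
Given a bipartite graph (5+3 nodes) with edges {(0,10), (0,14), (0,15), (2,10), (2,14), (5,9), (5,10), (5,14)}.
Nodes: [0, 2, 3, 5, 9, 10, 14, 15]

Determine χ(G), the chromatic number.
Clique number ω(G) = 2 (lower bound: χ ≥ ω).
The graph is bipartite (no odd cycle), so 2 colors suffice: χ(G) = 2.
A valid 2-coloring: color 1: [3, 9, 10, 14, 15]; color 2: [0, 2, 5].

χ(G) = 2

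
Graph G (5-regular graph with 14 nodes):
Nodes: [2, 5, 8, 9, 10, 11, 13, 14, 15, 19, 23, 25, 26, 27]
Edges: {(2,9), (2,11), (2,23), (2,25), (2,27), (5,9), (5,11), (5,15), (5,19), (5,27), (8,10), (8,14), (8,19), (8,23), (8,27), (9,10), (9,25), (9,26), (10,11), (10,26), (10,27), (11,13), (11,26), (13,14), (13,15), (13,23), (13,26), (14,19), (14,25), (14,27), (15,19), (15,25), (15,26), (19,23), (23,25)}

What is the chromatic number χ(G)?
χ(G) = 4

Clique number ω(G) = 3 (lower bound: χ ≥ ω).
Suppose a proper 3-coloring c exists. The clique [2, 9, 25] takes 3 distinct colors; by symmetry let c(2) = 1, c(9) = 2, c(25) = 3.
- Vertex 23: neighbors [2, 25] already have colors [1, 3] ⇒ c(23) = 2.
- Vertex 5: neighbors [9] already have colors [2]; try each remaining color.
- Case c(5) = 1:
  - Vertex 15: neighbors [5, 25] already have colors [1, 3] ⇒ c(15) = 2.
  - Vertex 19: neighbors [5, 15] already have colors [1, 2] ⇒ c(19) = 3.
  - Vertex 8: neighbors [23, 19] already have colors [2, 3] ⇒ c(8) = 1.
  - Vertex 10: neighbors [8, 9] already have colors [1, 2] ⇒ c(10) = 3.
  - Vertex 11: neighbors [2, 10] already have colors [1, 3] ⇒ c(11) = 2.
  - Vertex 14: neighbors [8, 19] already have colors [1, 3] ⇒ c(14) = 2.
  - Vertex 27: neighbors [2, 14, 10] already have colors [1, 2, 3] — all 3 colors blocked. Contradiction.
- Case c(5) = 3:
  - Vertex 11: neighbors [2, 5] already have colors [1, 3] ⇒ c(11) = 2.
  - Vertex 19: neighbors [23, 5] already have colors [2, 3] ⇒ c(19) = 1.
  - Vertex 8: neighbors [19, 23] already have colors [1, 2] ⇒ c(8) = 3.
  - Vertex 10: neighbors [9, 8] already have colors [2, 3] ⇒ c(10) = 1.
  - Vertex 14: neighbors [19, 8] already have colors [1, 3] ⇒ c(14) = 2.
  - Vertex 27: neighbors [2, 14, 5] already have colors [1, 2, 3] — all 3 colors blocked. Contradiction.
Every case ends in a contradiction, so G has no proper 3-coloring (χ ≥ 4).
The coloring below uses 4 colors, so χ(G) = 4.
A valid 4-coloring: color 1: [10, 14, 15, 23]; color 2: [19, 25, 26, 27]; color 3: [8, 9, 11]; color 4: [2, 5, 13].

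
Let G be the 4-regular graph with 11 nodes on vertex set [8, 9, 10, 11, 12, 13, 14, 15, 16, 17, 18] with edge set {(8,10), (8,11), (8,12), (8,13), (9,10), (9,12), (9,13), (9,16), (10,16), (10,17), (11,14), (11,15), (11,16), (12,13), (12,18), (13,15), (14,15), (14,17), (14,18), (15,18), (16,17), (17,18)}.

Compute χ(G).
Clique number ω(G) = 3 (lower bound: χ ≥ ω).
The clique on [8, 12, 13] has size 3, forcing χ ≥ 3, and the coloring below uses 3 colors, so χ(G) = 3.
A valid 3-coloring: color 1: [8, 9, 15, 17]; color 2: [10, 11, 13, 18]; color 3: [12, 14, 16].

χ(G) = 3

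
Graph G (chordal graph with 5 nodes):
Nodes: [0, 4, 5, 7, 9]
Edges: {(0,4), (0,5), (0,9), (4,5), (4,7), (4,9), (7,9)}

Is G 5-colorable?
A valid 5-coloring: color 1: [4]; color 2: [5, 9]; color 3: [0, 7].
(χ(G) = 3 ≤ 5.)

Yes, G is 5-colorable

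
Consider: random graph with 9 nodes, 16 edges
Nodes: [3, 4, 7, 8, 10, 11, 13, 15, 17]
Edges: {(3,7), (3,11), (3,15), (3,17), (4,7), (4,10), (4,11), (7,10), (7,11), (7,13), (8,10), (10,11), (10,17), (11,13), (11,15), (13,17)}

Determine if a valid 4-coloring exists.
Yes, G is 4-colorable

A valid 4-coloring: color 1: [8, 11, 17]; color 2: [3, 10, 13]; color 3: [7, 15]; color 4: [4].
(χ(G) = 4 ≤ 4.)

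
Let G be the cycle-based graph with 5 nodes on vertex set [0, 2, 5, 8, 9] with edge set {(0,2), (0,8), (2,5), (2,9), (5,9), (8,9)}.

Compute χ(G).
χ(G) = 3

Clique number ω(G) = 3 (lower bound: χ ≥ ω).
The clique on [2, 5, 9] has size 3, forcing χ ≥ 3, and the coloring below uses 3 colors, so χ(G) = 3.
A valid 3-coloring: color 1: [0, 9]; color 2: [2, 8]; color 3: [5].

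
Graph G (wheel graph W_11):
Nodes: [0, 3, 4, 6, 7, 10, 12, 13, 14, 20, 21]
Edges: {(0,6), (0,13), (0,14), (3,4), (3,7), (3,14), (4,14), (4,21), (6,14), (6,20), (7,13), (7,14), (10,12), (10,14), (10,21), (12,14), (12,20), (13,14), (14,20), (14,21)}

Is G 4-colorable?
Yes, G is 4-colorable

A valid 4-coloring: color 1: [14]; color 2: [3, 6, 12, 13, 21]; color 3: [0, 4, 7, 10, 20].
(χ(G) = 3 ≤ 4.)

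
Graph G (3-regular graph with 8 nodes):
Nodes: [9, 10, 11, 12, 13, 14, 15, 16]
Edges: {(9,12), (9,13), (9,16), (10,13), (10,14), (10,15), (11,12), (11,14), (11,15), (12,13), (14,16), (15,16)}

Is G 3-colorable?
Yes, G is 3-colorable

A valid 3-coloring: color 1: [10, 12, 16]; color 2: [13, 14, 15]; color 3: [9, 11].
(χ(G) = 3 ≤ 3.)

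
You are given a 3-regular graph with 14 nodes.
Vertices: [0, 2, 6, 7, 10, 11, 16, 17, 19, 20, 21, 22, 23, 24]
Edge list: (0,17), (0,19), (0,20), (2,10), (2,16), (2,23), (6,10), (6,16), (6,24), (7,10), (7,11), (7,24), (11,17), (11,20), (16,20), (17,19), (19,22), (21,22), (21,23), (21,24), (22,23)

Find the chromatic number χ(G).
χ(G) = 3

Clique number ω(G) = 3 (lower bound: χ ≥ ω).
The clique on [0, 17, 19] has size 3, forcing χ ≥ 3, and the coloring below uses 3 colors, so χ(G) = 3.
A valid 3-coloring: color 1: [2, 6, 7, 17, 20, 22]; color 2: [0, 10, 11, 16, 23, 24]; color 3: [19, 21].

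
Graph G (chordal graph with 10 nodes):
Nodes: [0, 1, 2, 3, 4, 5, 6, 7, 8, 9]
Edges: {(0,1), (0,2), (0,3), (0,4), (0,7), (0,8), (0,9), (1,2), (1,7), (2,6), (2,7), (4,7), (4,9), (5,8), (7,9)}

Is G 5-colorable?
A valid 5-coloring: color 1: [0, 5, 6]; color 2: [3, 7, 8]; color 3: [2, 9]; color 4: [1, 4].
(χ(G) = 4 ≤ 5.)

Yes, G is 5-colorable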